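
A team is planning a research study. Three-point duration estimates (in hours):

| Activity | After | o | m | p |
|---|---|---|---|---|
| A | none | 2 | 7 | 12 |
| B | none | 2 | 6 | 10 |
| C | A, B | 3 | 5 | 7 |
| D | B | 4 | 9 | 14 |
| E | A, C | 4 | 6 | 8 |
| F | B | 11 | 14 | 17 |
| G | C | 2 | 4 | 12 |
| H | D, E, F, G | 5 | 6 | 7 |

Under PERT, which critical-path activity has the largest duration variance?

B

te_A = (2 + 4·7 + 12)/6 = 42/6 = 7; σ²_A = ((12−2)/6)² = 2.778
te_B = (2 + 4·6 + 10)/6 = 36/6 = 6; σ²_B = ((10−2)/6)² = 1.778
te_C = (3 + 4·5 + 7)/6 = 30/6 = 5; σ²_C = ((7−3)/6)² = 0.444
te_D = (4 + 4·9 + 14)/6 = 54/6 = 9; σ²_D = ((14−4)/6)² = 2.778
te_E = (4 + 4·6 + 8)/6 = 36/6 = 6; σ²_E = ((8−4)/6)² = 0.444
te_F = (11 + 4·14 + 17)/6 = 84/6 = 14; σ²_F = ((17−11)/6)² = 1.000
te_G = (2 + 4·4 + 12)/6 = 30/6 = 5; σ²_G = ((12−2)/6)² = 2.778
te_H = (5 + 4·6 + 7)/6 = 36/6 = 6; σ²_H = ((7−5)/6)² = 0.111

Forward pass:
ES_A = 0; EF_A = 7
ES_B = 0; EF_B = 6
ES_C = max(EF_A=7, EF_B=6) = 7; EF_C = 7+5 = 12
ES_D = 6; EF_D = 6+9 = 15
ES_E = max(EF_A=7, EF_C=12) = 12; EF_E = 12+6 = 18
ES_F = 6; EF_F = 6+14 = 20
ES_G = 12; EF_G = 12+5 = 17
ES_H = max(EF_D=15, EF_E=18, EF_F=20, EF_G=17) = 20; EF_H = 20+6 = 26
Expected project duration μ = 26 hours. Critical path: B → F → H.

Variances on critical path: σ²_B=1.778, σ²_F=1.000, σ²_H=0.111.
Largest is σ²_B = 1.778.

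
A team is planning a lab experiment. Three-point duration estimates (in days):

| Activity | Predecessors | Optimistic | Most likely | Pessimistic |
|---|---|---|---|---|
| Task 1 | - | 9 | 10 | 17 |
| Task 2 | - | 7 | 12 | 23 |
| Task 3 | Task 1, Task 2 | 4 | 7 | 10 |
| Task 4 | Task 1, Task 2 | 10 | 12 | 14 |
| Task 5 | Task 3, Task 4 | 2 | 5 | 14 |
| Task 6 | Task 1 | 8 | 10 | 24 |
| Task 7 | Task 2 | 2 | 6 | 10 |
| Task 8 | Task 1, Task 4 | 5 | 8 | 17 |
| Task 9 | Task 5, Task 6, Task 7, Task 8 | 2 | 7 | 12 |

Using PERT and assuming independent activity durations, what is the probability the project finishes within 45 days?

0.855

te_Task 1 = (9 + 4·10 + 17)/6 = 66/6 = 11; σ²_Task 1 = ((17−9)/6)² = 1.778
te_Task 2 = (7 + 4·12 + 23)/6 = 78/6 = 13; σ²_Task 2 = ((23−7)/6)² = 7.111
te_Task 3 = (4 + 4·7 + 10)/6 = 42/6 = 7; σ²_Task 3 = ((10−4)/6)² = 1.000
te_Task 4 = (10 + 4·12 + 14)/6 = 72/6 = 12; σ²_Task 4 = ((14−10)/6)² = 0.444
te_Task 5 = (2 + 4·5 + 14)/6 = 36/6 = 6; σ²_Task 5 = ((14−2)/6)² = 4.000
te_Task 6 = (8 + 4·10 + 24)/6 = 72/6 = 12; σ²_Task 6 = ((24−8)/6)² = 7.111
te_Task 7 = (2 + 4·6 + 10)/6 = 36/6 = 6; σ²_Task 7 = ((10−2)/6)² = 1.778
te_Task 8 = (5 + 4·8 + 17)/6 = 54/6 = 9; σ²_Task 8 = ((17−5)/6)² = 4.000
te_Task 9 = (2 + 4·7 + 12)/6 = 42/6 = 7; σ²_Task 9 = ((12−2)/6)² = 2.778

Forward pass:
ES_Task 1 = 0; EF_Task 1 = 11
ES_Task 2 = 0; EF_Task 2 = 13
ES_Task 3 = max(EF_Task 1=11, EF_Task 2=13) = 13; EF_Task 3 = 13+7 = 20
ES_Task 4 = max(EF_Task 1=11, EF_Task 2=13) = 13; EF_Task 4 = 13+12 = 25
ES_Task 5 = max(EF_Task 3=20, EF_Task 4=25) = 25; EF_Task 5 = 25+6 = 31
ES_Task 6 = 11; EF_Task 6 = 11+12 = 23
ES_Task 7 = 13; EF_Task 7 = 13+6 = 19
ES_Task 8 = max(EF_Task 1=11, EF_Task 4=25) = 25; EF_Task 8 = 25+9 = 34
ES_Task 9 = max(EF_Task 5=31, EF_Task 6=23, EF_Task 7=19, EF_Task 8=34) = 34; EF_Task 9 = 34+7 = 41
Expected project duration μ = 41 days. Critical path: Task 2 → Task 4 → Task 8 → Task 9.

Variance along critical path = 7.111 + 0.444 + 4.000 + 2.778 = 14.333; σ = √14.333 = 3.786 days.
Z = (45 − 41) / 3.786 = 1.057
P(T ≤ 45) = Φ(1.057) ≈ 0.855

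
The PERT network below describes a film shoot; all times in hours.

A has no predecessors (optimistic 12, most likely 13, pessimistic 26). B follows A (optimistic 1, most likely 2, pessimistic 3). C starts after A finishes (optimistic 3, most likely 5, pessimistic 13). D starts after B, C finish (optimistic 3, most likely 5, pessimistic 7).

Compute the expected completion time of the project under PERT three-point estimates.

te_A = (12 + 4·13 + 26)/6 = 90/6 = 15
te_B = (1 + 4·2 + 3)/6 = 12/6 = 2
te_C = (3 + 4·5 + 13)/6 = 36/6 = 6
te_D = (3 + 4·5 + 7)/6 = 30/6 = 5

Forward pass:
ES_A = 0; EF_A = 15
ES_B = 15; EF_B = 15+2 = 17
ES_C = 15; EF_C = 15+6 = 21
ES_D = max(EF_B=17, EF_C=21) = 21; EF_D = 21+5 = 26
Expected project duration μ = 26 hours. Critical path: A → C → D.

26 hours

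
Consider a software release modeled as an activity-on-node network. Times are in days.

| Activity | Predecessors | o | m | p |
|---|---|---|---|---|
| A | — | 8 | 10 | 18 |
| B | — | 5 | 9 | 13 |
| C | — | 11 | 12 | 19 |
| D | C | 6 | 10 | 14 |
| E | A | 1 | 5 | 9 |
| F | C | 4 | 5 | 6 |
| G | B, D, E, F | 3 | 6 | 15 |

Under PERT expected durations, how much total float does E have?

7 days

te_A = (8 + 4·10 + 18)/6 = 66/6 = 11
te_B = (5 + 4·9 + 13)/6 = 54/6 = 9
te_C = (11 + 4·12 + 19)/6 = 78/6 = 13
te_D = (6 + 4·10 + 14)/6 = 60/6 = 10
te_E = (1 + 4·5 + 9)/6 = 30/6 = 5
te_F = (4 + 4·5 + 6)/6 = 30/6 = 5
te_G = (3 + 4·6 + 15)/6 = 42/6 = 7

Forward pass:
ES_A = 0; EF_A = 11
ES_B = 0; EF_B = 9
ES_C = 0; EF_C = 13
ES_D = 13; EF_D = 13+10 = 23
ES_E = 11; EF_E = 11+5 = 16
ES_F = 13; EF_F = 13+5 = 18
ES_G = max(EF_B=9, EF_D=23, EF_E=16, EF_F=18) = 23; EF_G = 23+7 = 30
Expected project duration μ = 30 days. Critical path: C → D → G.

Backward pass:
LF_G = 30; LS_G = 30−7 = 23
LF_F = LS_G = 23; LS_F = 23−5 = 18
LF_E = LS_G = 23; LS_E = 23−5 = 18
LF_D = LS_G = 23; LS_D = 23−10 = 13
LF_C = min(LS_D=13, LS_F=18) = 13; LS_C = 13−13 = 0
LF_B = LS_G = 23; LS_B = 23−9 = 14
LF_A = LS_E = 18; LS_A = 18−11 = 7
Slack_E = LS_E − ES_E = 18 − 11 = 7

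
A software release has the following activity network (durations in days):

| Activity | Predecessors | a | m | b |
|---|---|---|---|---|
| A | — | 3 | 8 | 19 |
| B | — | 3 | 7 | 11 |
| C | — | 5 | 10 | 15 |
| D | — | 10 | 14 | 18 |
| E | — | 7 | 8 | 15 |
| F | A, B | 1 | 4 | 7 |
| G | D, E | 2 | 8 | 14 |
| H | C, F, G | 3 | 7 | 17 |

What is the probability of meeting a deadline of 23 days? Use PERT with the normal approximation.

0.018

te_A = (3 + 4·8 + 19)/6 = 54/6 = 9; σ²_A = ((19−3)/6)² = 7.111
te_B = (3 + 4·7 + 11)/6 = 42/6 = 7; σ²_B = ((11−3)/6)² = 1.778
te_C = (5 + 4·10 + 15)/6 = 60/6 = 10; σ²_C = ((15−5)/6)² = 2.778
te_D = (10 + 4·14 + 18)/6 = 84/6 = 14; σ²_D = ((18−10)/6)² = 1.778
te_E = (7 + 4·8 + 15)/6 = 54/6 = 9; σ²_E = ((15−7)/6)² = 1.778
te_F = (1 + 4·4 + 7)/6 = 24/6 = 4; σ²_F = ((7−1)/6)² = 1.000
te_G = (2 + 4·8 + 14)/6 = 48/6 = 8; σ²_G = ((14−2)/6)² = 4.000
te_H = (3 + 4·7 + 17)/6 = 48/6 = 8; σ²_H = ((17−3)/6)² = 5.444

Forward pass:
ES_A = 0; EF_A = 9
ES_B = 0; EF_B = 7
ES_C = 0; EF_C = 10
ES_D = 0; EF_D = 14
ES_E = 0; EF_E = 9
ES_F = max(EF_A=9, EF_B=7) = 9; EF_F = 9+4 = 13
ES_G = max(EF_D=14, EF_E=9) = 14; EF_G = 14+8 = 22
ES_H = max(EF_C=10, EF_F=13, EF_G=22) = 22; EF_H = 22+8 = 30
Expected project duration μ = 30 days. Critical path: D → G → H.

Variance along critical path = 1.778 + 4.000 + 5.444 = 11.222; σ = √11.222 = 3.350 days.
Z = (23 − 30) / 3.350 = -2.090
P(T ≤ 23) = Φ(-2.090) ≈ 0.018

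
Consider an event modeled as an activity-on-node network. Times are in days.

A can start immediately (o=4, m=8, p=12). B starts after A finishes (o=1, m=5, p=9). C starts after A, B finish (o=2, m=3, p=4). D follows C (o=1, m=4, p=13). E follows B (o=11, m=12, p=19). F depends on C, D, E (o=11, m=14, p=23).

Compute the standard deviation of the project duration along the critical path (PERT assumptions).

te_A = (4 + 4·8 + 12)/6 = 48/6 = 8; σ²_A = ((12−4)/6)² = 1.778
te_B = (1 + 4·5 + 9)/6 = 30/6 = 5; σ²_B = ((9−1)/6)² = 1.778
te_C = (2 + 4·3 + 4)/6 = 18/6 = 3; σ²_C = ((4−2)/6)² = 0.111
te_D = (1 + 4·4 + 13)/6 = 30/6 = 5; σ²_D = ((13−1)/6)² = 4.000
te_E = (11 + 4·12 + 19)/6 = 78/6 = 13; σ²_E = ((19−11)/6)² = 1.778
te_F = (11 + 4·14 + 23)/6 = 90/6 = 15; σ²_F = ((23−11)/6)² = 4.000

Forward pass:
ES_A = 0; EF_A = 8
ES_B = 8; EF_B = 8+5 = 13
ES_C = max(EF_A=8, EF_B=13) = 13; EF_C = 13+3 = 16
ES_D = 16; EF_D = 16+5 = 21
ES_E = 13; EF_E = 13+13 = 26
ES_F = max(EF_C=16, EF_D=21, EF_E=26) = 26; EF_F = 26+15 = 41
Expected project duration μ = 41 days. Critical path: A → B → E → F.

Variance along critical path = 1.778 + 1.778 + 1.778 + 4.000 = 9.333
σ = √9.333 = 3.055 days

3.06 days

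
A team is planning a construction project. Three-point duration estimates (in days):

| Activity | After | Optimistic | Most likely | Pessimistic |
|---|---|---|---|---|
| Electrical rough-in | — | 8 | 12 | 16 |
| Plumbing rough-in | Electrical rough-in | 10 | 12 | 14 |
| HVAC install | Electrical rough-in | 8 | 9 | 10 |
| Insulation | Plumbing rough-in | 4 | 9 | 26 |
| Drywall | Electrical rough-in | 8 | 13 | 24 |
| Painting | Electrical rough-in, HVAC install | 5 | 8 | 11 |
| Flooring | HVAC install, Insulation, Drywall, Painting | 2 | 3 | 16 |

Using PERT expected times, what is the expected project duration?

40 days

te_Electrical rough-in = (8 + 4·12 + 16)/6 = 72/6 = 12
te_Plumbing rough-in = (10 + 4·12 + 14)/6 = 72/6 = 12
te_HVAC install = (8 + 4·9 + 10)/6 = 54/6 = 9
te_Insulation = (4 + 4·9 + 26)/6 = 66/6 = 11
te_Drywall = (8 + 4·13 + 24)/6 = 84/6 = 14
te_Painting = (5 + 4·8 + 11)/6 = 48/6 = 8
te_Flooring = (2 + 4·3 + 16)/6 = 30/6 = 5

Forward pass:
ES_Electrical rough-in = 0; EF_Electrical rough-in = 12
ES_Plumbing rough-in = 12; EF_Plumbing rough-in = 12+12 = 24
ES_HVAC install = 12; EF_HVAC install = 12+9 = 21
ES_Insulation = 24; EF_Insulation = 24+11 = 35
ES_Drywall = 12; EF_Drywall = 12+14 = 26
ES_Painting = max(EF_Electrical rough-in=12, EF_HVAC install=21) = 21; EF_Painting = 21+8 = 29
ES_Flooring = max(EF_HVAC install=21, EF_Insulation=35, EF_Drywall=26, EF_Painting=29) = 35; EF_Flooring = 35+5 = 40
Expected project duration μ = 40 days. Critical path: Electrical rough-in → Plumbing rough-in → Insulation → Flooring.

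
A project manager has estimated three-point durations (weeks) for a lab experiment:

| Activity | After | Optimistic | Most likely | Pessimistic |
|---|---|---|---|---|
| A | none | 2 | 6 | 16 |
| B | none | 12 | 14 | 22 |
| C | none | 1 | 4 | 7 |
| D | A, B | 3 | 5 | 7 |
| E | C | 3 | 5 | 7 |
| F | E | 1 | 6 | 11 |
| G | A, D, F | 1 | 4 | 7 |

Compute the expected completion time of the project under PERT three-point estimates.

te_A = (2 + 4·6 + 16)/6 = 42/6 = 7
te_B = (12 + 4·14 + 22)/6 = 90/6 = 15
te_C = (1 + 4·4 + 7)/6 = 24/6 = 4
te_D = (3 + 4·5 + 7)/6 = 30/6 = 5
te_E = (3 + 4·5 + 7)/6 = 30/6 = 5
te_F = (1 + 4·6 + 11)/6 = 36/6 = 6
te_G = (1 + 4·4 + 7)/6 = 24/6 = 4

Forward pass:
ES_A = 0; EF_A = 7
ES_B = 0; EF_B = 15
ES_C = 0; EF_C = 4
ES_D = max(EF_A=7, EF_B=15) = 15; EF_D = 15+5 = 20
ES_E = 4; EF_E = 4+5 = 9
ES_F = 9; EF_F = 9+6 = 15
ES_G = max(EF_A=7, EF_D=20, EF_F=15) = 20; EF_G = 20+4 = 24
Expected project duration μ = 24 weeks. Critical path: B → D → G.

24 weeks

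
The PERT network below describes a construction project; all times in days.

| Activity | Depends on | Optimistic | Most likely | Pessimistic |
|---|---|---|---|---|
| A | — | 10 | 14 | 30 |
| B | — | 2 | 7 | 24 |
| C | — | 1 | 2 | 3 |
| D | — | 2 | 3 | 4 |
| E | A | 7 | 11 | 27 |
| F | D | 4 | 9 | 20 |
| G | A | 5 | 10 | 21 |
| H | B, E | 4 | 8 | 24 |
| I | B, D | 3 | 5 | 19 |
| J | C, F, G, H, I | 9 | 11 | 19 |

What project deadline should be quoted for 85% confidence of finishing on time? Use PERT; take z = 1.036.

te_A = (10 + 4·14 + 30)/6 = 96/6 = 16; σ²_A = ((30−10)/6)² = 11.111
te_B = (2 + 4·7 + 24)/6 = 54/6 = 9; σ²_B = ((24−2)/6)² = 13.444
te_C = (1 + 4·2 + 3)/6 = 12/6 = 2; σ²_C = ((3−1)/6)² = 0.111
te_D = (2 + 4·3 + 4)/6 = 18/6 = 3; σ²_D = ((4−2)/6)² = 0.111
te_E = (7 + 4·11 + 27)/6 = 78/6 = 13; σ²_E = ((27−7)/6)² = 11.111
te_F = (4 + 4·9 + 20)/6 = 60/6 = 10; σ²_F = ((20−4)/6)² = 7.111
te_G = (5 + 4·10 + 21)/6 = 66/6 = 11; σ²_G = ((21−5)/6)² = 7.111
te_H = (4 + 4·8 + 24)/6 = 60/6 = 10; σ²_H = ((24−4)/6)² = 11.111
te_I = (3 + 4·5 + 19)/6 = 42/6 = 7; σ²_I = ((19−3)/6)² = 7.111
te_J = (9 + 4·11 + 19)/6 = 72/6 = 12; σ²_J = ((19−9)/6)² = 2.778

Forward pass:
ES_A = 0; EF_A = 16
ES_B = 0; EF_B = 9
ES_C = 0; EF_C = 2
ES_D = 0; EF_D = 3
ES_E = 16; EF_E = 16+13 = 29
ES_F = 3; EF_F = 3+10 = 13
ES_G = 16; EF_G = 16+11 = 27
ES_H = max(EF_B=9, EF_E=29) = 29; EF_H = 29+10 = 39
ES_I = max(EF_B=9, EF_D=3) = 9; EF_I = 9+7 = 16
ES_J = max(EF_C=2, EF_F=13, EF_G=27, EF_H=39, EF_I=16) = 39; EF_J = 39+12 = 51
Expected project duration μ = 51 days. Critical path: A → E → H → J.

Variance along critical path = 11.111 + 11.111 + 11.111 + 2.778 = 36.111; σ = 6.009 days.
D = μ + z·σ = 51 + 1.036·6.009 = 57.2 days

57.2 days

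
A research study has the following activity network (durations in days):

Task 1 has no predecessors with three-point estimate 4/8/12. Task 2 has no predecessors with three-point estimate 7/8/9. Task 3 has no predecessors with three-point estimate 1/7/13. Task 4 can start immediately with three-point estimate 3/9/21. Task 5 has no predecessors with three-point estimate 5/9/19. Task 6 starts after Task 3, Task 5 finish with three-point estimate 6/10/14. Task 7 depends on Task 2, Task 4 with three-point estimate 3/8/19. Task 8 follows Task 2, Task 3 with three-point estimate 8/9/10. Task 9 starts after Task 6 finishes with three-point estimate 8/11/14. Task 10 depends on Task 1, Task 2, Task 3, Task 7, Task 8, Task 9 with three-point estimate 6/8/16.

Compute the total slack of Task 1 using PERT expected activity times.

te_Task 1 = (4 + 4·8 + 12)/6 = 48/6 = 8
te_Task 2 = (7 + 4·8 + 9)/6 = 48/6 = 8
te_Task 3 = (1 + 4·7 + 13)/6 = 42/6 = 7
te_Task 4 = (3 + 4·9 + 21)/6 = 60/6 = 10
te_Task 5 = (5 + 4·9 + 19)/6 = 60/6 = 10
te_Task 6 = (6 + 4·10 + 14)/6 = 60/6 = 10
te_Task 7 = (3 + 4·8 + 19)/6 = 54/6 = 9
te_Task 8 = (8 + 4·9 + 10)/6 = 54/6 = 9
te_Task 9 = (8 + 4·11 + 14)/6 = 66/6 = 11
te_Task 10 = (6 + 4·8 + 16)/6 = 54/6 = 9

Forward pass:
ES_Task 1 = 0; EF_Task 1 = 8
ES_Task 2 = 0; EF_Task 2 = 8
ES_Task 3 = 0; EF_Task 3 = 7
ES_Task 4 = 0; EF_Task 4 = 10
ES_Task 5 = 0; EF_Task 5 = 10
ES_Task 6 = max(EF_Task 3=7, EF_Task 5=10) = 10; EF_Task 6 = 10+10 = 20
ES_Task 7 = max(EF_Task 2=8, EF_Task 4=10) = 10; EF_Task 7 = 10+9 = 19
ES_Task 8 = max(EF_Task 2=8, EF_Task 3=7) = 8; EF_Task 8 = 8+9 = 17
ES_Task 9 = 20; EF_Task 9 = 20+11 = 31
ES_Task 10 = max(EF_Task 1=8, EF_Task 2=8, EF_Task 3=7, EF_Task 7=19, EF_Task 8=17, EF_Task 9=31) = 31; EF_Task 10 = 31+9 = 40
Expected project duration μ = 40 days. Critical path: Task 5 → Task 6 → Task 9 → Task 10.

Backward pass:
LF_Task 10 = 40; LS_Task 10 = 40−9 = 31
LF_Task 9 = LS_Task 10 = 31; LS_Task 9 = 31−11 = 20
LF_Task 8 = LS_Task 10 = 31; LS_Task 8 = 31−9 = 22
LF_Task 7 = LS_Task 10 = 31; LS_Task 7 = 31−9 = 22
LF_Task 6 = LS_Task 9 = 20; LS_Task 6 = 20−10 = 10
LF_Task 5 = LS_Task 6 = 10; LS_Task 5 = 10−10 = 0
LF_Task 4 = LS_Task 7 = 22; LS_Task 4 = 22−10 = 12
LF_Task 3 = min(LS_Task 6=10, LS_Task 8=22, LS_Task 10=31) = 10; LS_Task 3 = 10−7 = 3
LF_Task 2 = min(LS_Task 7=22, LS_Task 8=22, LS_Task 10=31) = 22; LS_Task 2 = 22−8 = 14
LF_Task 1 = LS_Task 10 = 31; LS_Task 1 = 31−8 = 23
Slack_Task 1 = LS_Task 1 − ES_Task 1 = 23 − 0 = 23

23 days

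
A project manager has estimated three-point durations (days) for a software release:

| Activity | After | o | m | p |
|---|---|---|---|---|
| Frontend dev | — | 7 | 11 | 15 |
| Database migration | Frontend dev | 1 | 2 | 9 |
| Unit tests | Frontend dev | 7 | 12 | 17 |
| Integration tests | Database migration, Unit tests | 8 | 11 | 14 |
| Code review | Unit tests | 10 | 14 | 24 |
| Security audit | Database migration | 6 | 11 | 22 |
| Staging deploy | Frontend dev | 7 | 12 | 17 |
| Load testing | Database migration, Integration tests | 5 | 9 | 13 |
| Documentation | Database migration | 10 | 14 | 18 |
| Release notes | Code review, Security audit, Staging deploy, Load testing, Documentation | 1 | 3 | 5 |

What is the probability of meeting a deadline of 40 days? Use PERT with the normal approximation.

te_Frontend dev = (7 + 4·11 + 15)/6 = 66/6 = 11; σ²_Frontend dev = ((15−7)/6)² = 1.778
te_Database migration = (1 + 4·2 + 9)/6 = 18/6 = 3; σ²_Database migration = ((9−1)/6)² = 1.778
te_Unit tests = (7 + 4·12 + 17)/6 = 72/6 = 12; σ²_Unit tests = ((17−7)/6)² = 2.778
te_Integration tests = (8 + 4·11 + 14)/6 = 66/6 = 11; σ²_Integration tests = ((14−8)/6)² = 1.000
te_Code review = (10 + 4·14 + 24)/6 = 90/6 = 15; σ²_Code review = ((24−10)/6)² = 5.444
te_Security audit = (6 + 4·11 + 22)/6 = 72/6 = 12; σ²_Security audit = ((22−6)/6)² = 7.111
te_Staging deploy = (7 + 4·12 + 17)/6 = 72/6 = 12; σ²_Staging deploy = ((17−7)/6)² = 2.778
te_Load testing = (5 + 4·9 + 13)/6 = 54/6 = 9; σ²_Load testing = ((13−5)/6)² = 1.778
te_Documentation = (10 + 4·14 + 18)/6 = 84/6 = 14; σ²_Documentation = ((18−10)/6)² = 1.778
te_Release notes = (1 + 4·3 + 5)/6 = 18/6 = 3; σ²_Release notes = ((5−1)/6)² = 0.444

Forward pass:
ES_Frontend dev = 0; EF_Frontend dev = 11
ES_Database migration = 11; EF_Database migration = 11+3 = 14
ES_Unit tests = 11; EF_Unit tests = 11+12 = 23
ES_Integration tests = max(EF_Database migration=14, EF_Unit tests=23) = 23; EF_Integration tests = 23+11 = 34
ES_Code review = 23; EF_Code review = 23+15 = 38
ES_Security audit = 14; EF_Security audit = 14+12 = 26
ES_Staging deploy = 11; EF_Staging deploy = 11+12 = 23
ES_Load testing = max(EF_Database migration=14, EF_Integration tests=34) = 34; EF_Load testing = 34+9 = 43
ES_Documentation = 14; EF_Documentation = 14+14 = 28
ES_Release notes = max(EF_Code review=38, EF_Security audit=26, EF_Staging deploy=23, EF_Load testing=43, EF_Documentation=28) = 43; EF_Release notes = 43+3 = 46
Expected project duration μ = 46 days. Critical path: Frontend dev → Unit tests → Integration tests → Load testing → Release notes.

Variance along critical path = 1.778 + 2.778 + 1.000 + 1.778 + 0.444 = 7.778; σ = √7.778 = 2.789 days.
Z = (40 − 46) / 2.789 = -2.151
P(T ≤ 40) = Φ(-2.151) ≈ 0.016

0.016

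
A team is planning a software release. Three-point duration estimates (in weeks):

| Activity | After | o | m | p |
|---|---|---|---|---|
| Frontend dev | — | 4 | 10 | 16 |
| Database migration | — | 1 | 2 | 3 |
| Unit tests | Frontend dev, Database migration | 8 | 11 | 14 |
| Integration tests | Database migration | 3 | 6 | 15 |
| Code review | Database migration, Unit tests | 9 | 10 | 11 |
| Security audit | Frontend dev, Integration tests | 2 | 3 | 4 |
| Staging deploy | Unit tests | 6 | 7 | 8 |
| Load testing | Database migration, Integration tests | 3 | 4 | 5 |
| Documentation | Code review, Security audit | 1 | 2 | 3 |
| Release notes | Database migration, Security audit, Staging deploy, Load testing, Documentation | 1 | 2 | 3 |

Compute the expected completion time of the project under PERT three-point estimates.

te_Frontend dev = (4 + 4·10 + 16)/6 = 60/6 = 10
te_Database migration = (1 + 4·2 + 3)/6 = 12/6 = 2
te_Unit tests = (8 + 4·11 + 14)/6 = 66/6 = 11
te_Integration tests = (3 + 4·6 + 15)/6 = 42/6 = 7
te_Code review = (9 + 4·10 + 11)/6 = 60/6 = 10
te_Security audit = (2 + 4·3 + 4)/6 = 18/6 = 3
te_Staging deploy = (6 + 4·7 + 8)/6 = 42/6 = 7
te_Load testing = (3 + 4·4 + 5)/6 = 24/6 = 4
te_Documentation = (1 + 4·2 + 3)/6 = 12/6 = 2
te_Release notes = (1 + 4·2 + 3)/6 = 12/6 = 2

Forward pass:
ES_Frontend dev = 0; EF_Frontend dev = 10
ES_Database migration = 0; EF_Database migration = 2
ES_Unit tests = max(EF_Frontend dev=10, EF_Database migration=2) = 10; EF_Unit tests = 10+11 = 21
ES_Integration tests = 2; EF_Integration tests = 2+7 = 9
ES_Code review = max(EF_Database migration=2, EF_Unit tests=21) = 21; EF_Code review = 21+10 = 31
ES_Security audit = max(EF_Frontend dev=10, EF_Integration tests=9) = 10; EF_Security audit = 10+3 = 13
ES_Staging deploy = 21; EF_Staging deploy = 21+7 = 28
ES_Load testing = max(EF_Database migration=2, EF_Integration tests=9) = 9; EF_Load testing = 9+4 = 13
ES_Documentation = max(EF_Code review=31, EF_Security audit=13) = 31; EF_Documentation = 31+2 = 33
ES_Release notes = max(EF_Database migration=2, EF_Security audit=13, EF_Staging deploy=28, EF_Load testing=13, EF_Documentation=33) = 33; EF_Release notes = 33+2 = 35
Expected project duration μ = 35 weeks. Critical path: Frontend dev → Unit tests → Code review → Documentation → Release notes.

35 weeks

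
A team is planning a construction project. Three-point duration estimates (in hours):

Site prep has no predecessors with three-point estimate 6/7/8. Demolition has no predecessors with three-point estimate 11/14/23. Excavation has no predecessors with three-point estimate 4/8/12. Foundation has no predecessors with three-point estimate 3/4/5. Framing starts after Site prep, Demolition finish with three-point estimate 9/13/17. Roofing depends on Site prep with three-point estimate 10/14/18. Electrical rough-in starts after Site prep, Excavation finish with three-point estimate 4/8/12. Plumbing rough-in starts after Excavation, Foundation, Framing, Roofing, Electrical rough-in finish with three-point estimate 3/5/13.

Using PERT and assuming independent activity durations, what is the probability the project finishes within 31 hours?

te_Site prep = (6 + 4·7 + 8)/6 = 42/6 = 7; σ²_Site prep = ((8−6)/6)² = 0.111
te_Demolition = (11 + 4·14 + 23)/6 = 90/6 = 15; σ²_Demolition = ((23−11)/6)² = 4.000
te_Excavation = (4 + 4·8 + 12)/6 = 48/6 = 8; σ²_Excavation = ((12−4)/6)² = 1.778
te_Foundation = (3 + 4·4 + 5)/6 = 24/6 = 4; σ²_Foundation = ((5−3)/6)² = 0.111
te_Framing = (9 + 4·13 + 17)/6 = 78/6 = 13; σ²_Framing = ((17−9)/6)² = 1.778
te_Roofing = (10 + 4·14 + 18)/6 = 84/6 = 14; σ²_Roofing = ((18−10)/6)² = 1.778
te_Electrical rough-in = (4 + 4·8 + 12)/6 = 48/6 = 8; σ²_Electrical rough-in = ((12−4)/6)² = 1.778
te_Plumbing rough-in = (3 + 4·5 + 13)/6 = 36/6 = 6; σ²_Plumbing rough-in = ((13−3)/6)² = 2.778

Forward pass:
ES_Site prep = 0; EF_Site prep = 7
ES_Demolition = 0; EF_Demolition = 15
ES_Excavation = 0; EF_Excavation = 8
ES_Foundation = 0; EF_Foundation = 4
ES_Framing = max(EF_Site prep=7, EF_Demolition=15) = 15; EF_Framing = 15+13 = 28
ES_Roofing = 7; EF_Roofing = 7+14 = 21
ES_Electrical rough-in = max(EF_Site prep=7, EF_Excavation=8) = 8; EF_Electrical rough-in = 8+8 = 16
ES_Plumbing rough-in = max(EF_Excavation=8, EF_Foundation=4, EF_Framing=28, EF_Roofing=21, EF_Electrical rough-in=16) = 28; EF_Plumbing rough-in = 28+6 = 34
Expected project duration μ = 34 hours. Critical path: Demolition → Framing → Plumbing rough-in.

Variance along critical path = 4.000 + 1.778 + 2.778 = 8.556; σ = √8.556 = 2.925 hours.
Z = (31 − 34) / 2.925 = -1.026
P(T ≤ 31) = Φ(-1.026) ≈ 0.153

0.153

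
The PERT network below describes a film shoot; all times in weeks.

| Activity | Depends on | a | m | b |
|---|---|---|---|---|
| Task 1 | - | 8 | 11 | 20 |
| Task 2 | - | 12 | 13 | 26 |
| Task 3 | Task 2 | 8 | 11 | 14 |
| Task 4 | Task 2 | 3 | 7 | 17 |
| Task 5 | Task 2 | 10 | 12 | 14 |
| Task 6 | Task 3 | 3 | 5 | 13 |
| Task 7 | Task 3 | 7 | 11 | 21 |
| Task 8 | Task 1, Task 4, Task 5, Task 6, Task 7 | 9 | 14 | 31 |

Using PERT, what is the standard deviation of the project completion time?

5.03 weeks

te_Task 1 = (8 + 4·11 + 20)/6 = 72/6 = 12; σ²_Task 1 = ((20−8)/6)² = 4.000
te_Task 2 = (12 + 4·13 + 26)/6 = 90/6 = 15; σ²_Task 2 = ((26−12)/6)² = 5.444
te_Task 3 = (8 + 4·11 + 14)/6 = 66/6 = 11; σ²_Task 3 = ((14−8)/6)² = 1.000
te_Task 4 = (3 + 4·7 + 17)/6 = 48/6 = 8; σ²_Task 4 = ((17−3)/6)² = 5.444
te_Task 5 = (10 + 4·12 + 14)/6 = 72/6 = 12; σ²_Task 5 = ((14−10)/6)² = 0.444
te_Task 6 = (3 + 4·5 + 13)/6 = 36/6 = 6; σ²_Task 6 = ((13−3)/6)² = 2.778
te_Task 7 = (7 + 4·11 + 21)/6 = 72/6 = 12; σ²_Task 7 = ((21−7)/6)² = 5.444
te_Task 8 = (9 + 4·14 + 31)/6 = 96/6 = 16; σ²_Task 8 = ((31−9)/6)² = 13.444

Forward pass:
ES_Task 1 = 0; EF_Task 1 = 12
ES_Task 2 = 0; EF_Task 2 = 15
ES_Task 3 = 15; EF_Task 3 = 15+11 = 26
ES_Task 4 = 15; EF_Task 4 = 15+8 = 23
ES_Task 5 = 15; EF_Task 5 = 15+12 = 27
ES_Task 6 = 26; EF_Task 6 = 26+6 = 32
ES_Task 7 = 26; EF_Task 7 = 26+12 = 38
ES_Task 8 = max(EF_Task 1=12, EF_Task 4=23, EF_Task 5=27, EF_Task 6=32, EF_Task 7=38) = 38; EF_Task 8 = 38+16 = 54
Expected project duration μ = 54 weeks. Critical path: Task 2 → Task 3 → Task 7 → Task 8.

Variance along critical path = 5.444 + 1.000 + 5.444 + 13.444 = 25.333
σ = √25.333 = 5.033 weeks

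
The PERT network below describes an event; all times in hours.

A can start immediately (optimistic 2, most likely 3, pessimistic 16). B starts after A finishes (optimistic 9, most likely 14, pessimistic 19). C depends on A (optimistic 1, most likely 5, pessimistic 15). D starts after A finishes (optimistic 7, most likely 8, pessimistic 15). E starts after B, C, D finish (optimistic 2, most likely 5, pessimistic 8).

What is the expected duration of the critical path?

24 hours

te_A = (2 + 4·3 + 16)/6 = 30/6 = 5
te_B = (9 + 4·14 + 19)/6 = 84/6 = 14
te_C = (1 + 4·5 + 15)/6 = 36/6 = 6
te_D = (7 + 4·8 + 15)/6 = 54/6 = 9
te_E = (2 + 4·5 + 8)/6 = 30/6 = 5

Forward pass:
ES_A = 0; EF_A = 5
ES_B = 5; EF_B = 5+14 = 19
ES_C = 5; EF_C = 5+6 = 11
ES_D = 5; EF_D = 5+9 = 14
ES_E = max(EF_B=19, EF_C=11, EF_D=14) = 19; EF_E = 19+5 = 24
Expected project duration μ = 24 hours. Critical path: A → B → E.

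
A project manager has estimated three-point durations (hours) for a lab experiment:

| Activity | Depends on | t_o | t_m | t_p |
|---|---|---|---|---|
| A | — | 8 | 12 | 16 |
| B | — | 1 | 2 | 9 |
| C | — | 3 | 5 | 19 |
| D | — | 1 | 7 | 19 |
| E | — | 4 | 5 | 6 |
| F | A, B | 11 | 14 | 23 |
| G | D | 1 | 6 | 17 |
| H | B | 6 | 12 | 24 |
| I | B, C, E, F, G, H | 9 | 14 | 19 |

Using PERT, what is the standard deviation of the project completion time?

te_A = (8 + 4·12 + 16)/6 = 72/6 = 12; σ²_A = ((16−8)/6)² = 1.778
te_B = (1 + 4·2 + 9)/6 = 18/6 = 3; σ²_B = ((9−1)/6)² = 1.778
te_C = (3 + 4·5 + 19)/6 = 42/6 = 7; σ²_C = ((19−3)/6)² = 7.111
te_D = (1 + 4·7 + 19)/6 = 48/6 = 8; σ²_D = ((19−1)/6)² = 9.000
te_E = (4 + 4·5 + 6)/6 = 30/6 = 5; σ²_E = ((6−4)/6)² = 0.111
te_F = (11 + 4·14 + 23)/6 = 90/6 = 15; σ²_F = ((23−11)/6)² = 4.000
te_G = (1 + 4·6 + 17)/6 = 42/6 = 7; σ²_G = ((17−1)/6)² = 7.111
te_H = (6 + 4·12 + 24)/6 = 78/6 = 13; σ²_H = ((24−6)/6)² = 9.000
te_I = (9 + 4·14 + 19)/6 = 84/6 = 14; σ²_I = ((19−9)/6)² = 2.778

Forward pass:
ES_A = 0; EF_A = 12
ES_B = 0; EF_B = 3
ES_C = 0; EF_C = 7
ES_D = 0; EF_D = 8
ES_E = 0; EF_E = 5
ES_F = max(EF_A=12, EF_B=3) = 12; EF_F = 12+15 = 27
ES_G = 8; EF_G = 8+7 = 15
ES_H = 3; EF_H = 3+13 = 16
ES_I = max(EF_B=3, EF_C=7, EF_E=5, EF_F=27, EF_G=15, EF_H=16) = 27; EF_I = 27+14 = 41
Expected project duration μ = 41 hours. Critical path: A → F → I.

Variance along critical path = 1.778 + 4.000 + 2.778 = 8.556
σ = √8.556 = 2.925 hours

2.92 hours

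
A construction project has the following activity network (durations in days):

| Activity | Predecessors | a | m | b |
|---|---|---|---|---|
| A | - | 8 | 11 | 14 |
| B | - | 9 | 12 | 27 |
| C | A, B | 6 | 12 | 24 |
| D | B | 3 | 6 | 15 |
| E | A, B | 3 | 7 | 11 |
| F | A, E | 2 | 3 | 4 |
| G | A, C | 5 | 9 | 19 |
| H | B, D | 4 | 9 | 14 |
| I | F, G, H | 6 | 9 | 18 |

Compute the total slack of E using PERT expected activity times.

te_A = (8 + 4·11 + 14)/6 = 66/6 = 11
te_B = (9 + 4·12 + 27)/6 = 84/6 = 14
te_C = (6 + 4·12 + 24)/6 = 78/6 = 13
te_D = (3 + 4·6 + 15)/6 = 42/6 = 7
te_E = (3 + 4·7 + 11)/6 = 42/6 = 7
te_F = (2 + 4·3 + 4)/6 = 18/6 = 3
te_G = (5 + 4·9 + 19)/6 = 60/6 = 10
te_H = (4 + 4·9 + 14)/6 = 54/6 = 9
te_I = (6 + 4·9 + 18)/6 = 60/6 = 10

Forward pass:
ES_A = 0; EF_A = 11
ES_B = 0; EF_B = 14
ES_C = max(EF_A=11, EF_B=14) = 14; EF_C = 14+13 = 27
ES_D = 14; EF_D = 14+7 = 21
ES_E = max(EF_A=11, EF_B=14) = 14; EF_E = 14+7 = 21
ES_F = max(EF_A=11, EF_E=21) = 21; EF_F = 21+3 = 24
ES_G = max(EF_A=11, EF_C=27) = 27; EF_G = 27+10 = 37
ES_H = max(EF_B=14, EF_D=21) = 21; EF_H = 21+9 = 30
ES_I = max(EF_F=24, EF_G=37, EF_H=30) = 37; EF_I = 37+10 = 47
Expected project duration μ = 47 days. Critical path: B → C → G → I.

Backward pass:
LF_I = 47; LS_I = 47−10 = 37
LF_H = LS_I = 37; LS_H = 37−9 = 28
LF_G = LS_I = 37; LS_G = 37−10 = 27
LF_F = LS_I = 37; LS_F = 37−3 = 34
LF_E = LS_F = 34; LS_E = 34−7 = 27
LF_D = LS_H = 28; LS_D = 28−7 = 21
LF_C = LS_G = 27; LS_C = 27−13 = 14
LF_B = min(LS_C=14, LS_D=21, LS_E=27, LS_H=28) = 14; LS_B = 14−14 = 0
LF_A = min(LS_C=14, LS_E=27, LS_F=34, LS_G=27) = 14; LS_A = 14−11 = 3
Slack_E = LS_E − ES_E = 27 − 14 = 13

13 days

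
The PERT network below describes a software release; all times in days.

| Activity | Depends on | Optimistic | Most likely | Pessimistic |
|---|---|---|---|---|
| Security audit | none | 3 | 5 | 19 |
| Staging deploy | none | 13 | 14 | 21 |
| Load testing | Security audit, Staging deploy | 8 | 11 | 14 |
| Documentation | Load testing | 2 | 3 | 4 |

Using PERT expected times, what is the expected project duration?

29 days

te_Security audit = (3 + 4·5 + 19)/6 = 42/6 = 7
te_Staging deploy = (13 + 4·14 + 21)/6 = 90/6 = 15
te_Load testing = (8 + 4·11 + 14)/6 = 66/6 = 11
te_Documentation = (2 + 4·3 + 4)/6 = 18/6 = 3

Forward pass:
ES_Security audit = 0; EF_Security audit = 7
ES_Staging deploy = 0; EF_Staging deploy = 15
ES_Load testing = max(EF_Security audit=7, EF_Staging deploy=15) = 15; EF_Load testing = 15+11 = 26
ES_Documentation = 26; EF_Documentation = 26+3 = 29
Expected project duration μ = 29 days. Critical path: Staging deploy → Load testing → Documentation.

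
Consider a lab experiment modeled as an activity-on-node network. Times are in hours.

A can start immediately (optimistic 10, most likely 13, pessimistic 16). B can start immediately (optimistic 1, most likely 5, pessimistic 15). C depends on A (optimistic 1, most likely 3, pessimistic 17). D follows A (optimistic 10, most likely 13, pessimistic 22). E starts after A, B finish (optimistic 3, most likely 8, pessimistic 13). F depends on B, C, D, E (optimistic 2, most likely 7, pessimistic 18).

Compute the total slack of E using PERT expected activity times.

te_A = (10 + 4·13 + 16)/6 = 78/6 = 13
te_B = (1 + 4·5 + 15)/6 = 36/6 = 6
te_C = (1 + 4·3 + 17)/6 = 30/6 = 5
te_D = (10 + 4·13 + 22)/6 = 84/6 = 14
te_E = (3 + 4·8 + 13)/6 = 48/6 = 8
te_F = (2 + 4·7 + 18)/6 = 48/6 = 8

Forward pass:
ES_A = 0; EF_A = 13
ES_B = 0; EF_B = 6
ES_C = 13; EF_C = 13+5 = 18
ES_D = 13; EF_D = 13+14 = 27
ES_E = max(EF_A=13, EF_B=6) = 13; EF_E = 13+8 = 21
ES_F = max(EF_B=6, EF_C=18, EF_D=27, EF_E=21) = 27; EF_F = 27+8 = 35
Expected project duration μ = 35 hours. Critical path: A → D → F.

Backward pass:
LF_F = 35; LS_F = 35−8 = 27
LF_E = LS_F = 27; LS_E = 27−8 = 19
LF_D = LS_F = 27; LS_D = 27−14 = 13
LF_C = LS_F = 27; LS_C = 27−5 = 22
LF_B = min(LS_E=19, LS_F=27) = 19; LS_B = 19−6 = 13
LF_A = min(LS_C=22, LS_D=13, LS_E=19) = 13; LS_A = 13−13 = 0
Slack_E = LS_E − ES_E = 19 − 13 = 6

6 hours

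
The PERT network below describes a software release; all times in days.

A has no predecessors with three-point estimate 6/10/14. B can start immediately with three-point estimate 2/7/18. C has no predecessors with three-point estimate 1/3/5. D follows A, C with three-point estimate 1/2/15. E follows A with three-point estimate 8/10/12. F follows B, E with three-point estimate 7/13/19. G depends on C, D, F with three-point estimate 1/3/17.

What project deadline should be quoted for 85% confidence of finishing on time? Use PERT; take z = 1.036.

te_A = (6 + 4·10 + 14)/6 = 60/6 = 10; σ²_A = ((14−6)/6)² = 1.778
te_B = (2 + 4·7 + 18)/6 = 48/6 = 8; σ²_B = ((18−2)/6)² = 7.111
te_C = (1 + 4·3 + 5)/6 = 18/6 = 3; σ²_C = ((5−1)/6)² = 0.444
te_D = (1 + 4·2 + 15)/6 = 24/6 = 4; σ²_D = ((15−1)/6)² = 5.444
te_E = (8 + 4·10 + 12)/6 = 60/6 = 10; σ²_E = ((12−8)/6)² = 0.444
te_F = (7 + 4·13 + 19)/6 = 78/6 = 13; σ²_F = ((19−7)/6)² = 4.000
te_G = (1 + 4·3 + 17)/6 = 30/6 = 5; σ²_G = ((17−1)/6)² = 7.111

Forward pass:
ES_A = 0; EF_A = 10
ES_B = 0; EF_B = 8
ES_C = 0; EF_C = 3
ES_D = max(EF_A=10, EF_C=3) = 10; EF_D = 10+4 = 14
ES_E = 10; EF_E = 10+10 = 20
ES_F = max(EF_B=8, EF_E=20) = 20; EF_F = 20+13 = 33
ES_G = max(EF_C=3, EF_D=14, EF_F=33) = 33; EF_G = 33+5 = 38
Expected project duration μ = 38 days. Critical path: A → E → F → G.

Variance along critical path = 1.778 + 0.444 + 4.000 + 7.111 = 13.333; σ = 3.651 days.
D = μ + z·σ = 38 + 1.036·3.651 = 41.8 days

41.8 days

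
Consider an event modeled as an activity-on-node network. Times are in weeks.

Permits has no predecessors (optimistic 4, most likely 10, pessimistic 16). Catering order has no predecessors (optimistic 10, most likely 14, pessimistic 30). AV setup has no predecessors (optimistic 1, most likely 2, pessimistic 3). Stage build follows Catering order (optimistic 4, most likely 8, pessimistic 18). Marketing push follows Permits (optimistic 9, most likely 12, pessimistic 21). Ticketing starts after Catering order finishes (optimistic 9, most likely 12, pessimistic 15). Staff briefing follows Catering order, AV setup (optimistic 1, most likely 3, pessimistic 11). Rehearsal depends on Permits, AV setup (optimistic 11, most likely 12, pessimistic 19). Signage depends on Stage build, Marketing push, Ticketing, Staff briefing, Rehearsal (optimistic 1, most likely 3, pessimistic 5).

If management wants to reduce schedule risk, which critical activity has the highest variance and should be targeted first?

Catering order

te_Permits = (4 + 4·10 + 16)/6 = 60/6 = 10; σ²_Permits = ((16−4)/6)² = 4.000
te_Catering order = (10 + 4·14 + 30)/6 = 96/6 = 16; σ²_Catering order = ((30−10)/6)² = 11.111
te_AV setup = (1 + 4·2 + 3)/6 = 12/6 = 2; σ²_AV setup = ((3−1)/6)² = 0.111
te_Stage build = (4 + 4·8 + 18)/6 = 54/6 = 9; σ²_Stage build = ((18−4)/6)² = 5.444
te_Marketing push = (9 + 4·12 + 21)/6 = 78/6 = 13; σ²_Marketing push = ((21−9)/6)² = 4.000
te_Ticketing = (9 + 4·12 + 15)/6 = 72/6 = 12; σ²_Ticketing = ((15−9)/6)² = 1.000
te_Staff briefing = (1 + 4·3 + 11)/6 = 24/6 = 4; σ²_Staff briefing = ((11−1)/6)² = 2.778
te_Rehearsal = (11 + 4·12 + 19)/6 = 78/6 = 13; σ²_Rehearsal = ((19−11)/6)² = 1.778
te_Signage = (1 + 4·3 + 5)/6 = 18/6 = 3; σ²_Signage = ((5−1)/6)² = 0.444

Forward pass:
ES_Permits = 0; EF_Permits = 10
ES_Catering order = 0; EF_Catering order = 16
ES_AV setup = 0; EF_AV setup = 2
ES_Stage build = 16; EF_Stage build = 16+9 = 25
ES_Marketing push = 10; EF_Marketing push = 10+13 = 23
ES_Ticketing = 16; EF_Ticketing = 16+12 = 28
ES_Staff briefing = max(EF_Catering order=16, EF_AV setup=2) = 16; EF_Staff briefing = 16+4 = 20
ES_Rehearsal = max(EF_Permits=10, EF_AV setup=2) = 10; EF_Rehearsal = 10+13 = 23
ES_Signage = max(EF_Stage build=25, EF_Marketing push=23, EF_Ticketing=28, EF_Staff briefing=20, EF_Rehearsal=23) = 28; EF_Signage = 28+3 = 31
Expected project duration μ = 31 weeks. Critical path: Catering order → Ticketing → Signage.

Variances on critical path: σ²_Catering order=11.111, σ²_Ticketing=1.000, σ²_Signage=0.444.
Largest is σ²_Catering order = 11.111.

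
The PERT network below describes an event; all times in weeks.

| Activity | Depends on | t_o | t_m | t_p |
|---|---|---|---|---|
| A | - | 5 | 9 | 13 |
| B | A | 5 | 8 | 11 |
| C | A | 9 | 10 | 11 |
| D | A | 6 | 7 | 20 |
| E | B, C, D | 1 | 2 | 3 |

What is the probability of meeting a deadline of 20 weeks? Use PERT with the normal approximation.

0.240

te_A = (5 + 4·9 + 13)/6 = 54/6 = 9; σ²_A = ((13−5)/6)² = 1.778
te_B = (5 + 4·8 + 11)/6 = 48/6 = 8; σ²_B = ((11−5)/6)² = 1.000
te_C = (9 + 4·10 + 11)/6 = 60/6 = 10; σ²_C = ((11−9)/6)² = 0.111
te_D = (6 + 4·7 + 20)/6 = 54/6 = 9; σ²_D = ((20−6)/6)² = 5.444
te_E = (1 + 4·2 + 3)/6 = 12/6 = 2; σ²_E = ((3−1)/6)² = 0.111

Forward pass:
ES_A = 0; EF_A = 9
ES_B = 9; EF_B = 9+8 = 17
ES_C = 9; EF_C = 9+10 = 19
ES_D = 9; EF_D = 9+9 = 18
ES_E = max(EF_B=17, EF_C=19, EF_D=18) = 19; EF_E = 19+2 = 21
Expected project duration μ = 21 weeks. Critical path: A → C → E.

Variance along critical path = 1.778 + 0.111 + 0.111 = 2.000; σ = √2.000 = 1.414 weeks.
Z = (20 − 21) / 1.414 = -0.707
P(T ≤ 20) = Φ(-0.707) ≈ 0.240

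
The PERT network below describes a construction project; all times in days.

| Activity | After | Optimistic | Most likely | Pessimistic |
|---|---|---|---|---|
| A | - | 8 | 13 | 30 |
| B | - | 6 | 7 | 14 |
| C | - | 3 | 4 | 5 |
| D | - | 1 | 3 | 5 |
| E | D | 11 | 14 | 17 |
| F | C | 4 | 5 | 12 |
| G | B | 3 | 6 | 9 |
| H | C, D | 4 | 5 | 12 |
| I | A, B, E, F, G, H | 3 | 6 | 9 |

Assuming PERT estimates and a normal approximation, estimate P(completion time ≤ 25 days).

te_A = (8 + 4·13 + 30)/6 = 90/6 = 15; σ²_A = ((30−8)/6)² = 13.444
te_B = (6 + 4·7 + 14)/6 = 48/6 = 8; σ²_B = ((14−6)/6)² = 1.778
te_C = (3 + 4·4 + 5)/6 = 24/6 = 4; σ²_C = ((5−3)/6)² = 0.111
te_D = (1 + 4·3 + 5)/6 = 18/6 = 3; σ²_D = ((5−1)/6)² = 0.444
te_E = (11 + 4·14 + 17)/6 = 84/6 = 14; σ²_E = ((17−11)/6)² = 1.000
te_F = (4 + 4·5 + 12)/6 = 36/6 = 6; σ²_F = ((12−4)/6)² = 1.778
te_G = (3 + 4·6 + 9)/6 = 36/6 = 6; σ²_G = ((9−3)/6)² = 1.000
te_H = (4 + 4·5 + 12)/6 = 36/6 = 6; σ²_H = ((12−4)/6)² = 1.778
te_I = (3 + 4·6 + 9)/6 = 36/6 = 6; σ²_I = ((9−3)/6)² = 1.000

Forward pass:
ES_A = 0; EF_A = 15
ES_B = 0; EF_B = 8
ES_C = 0; EF_C = 4
ES_D = 0; EF_D = 3
ES_E = 3; EF_E = 3+14 = 17
ES_F = 4; EF_F = 4+6 = 10
ES_G = 8; EF_G = 8+6 = 14
ES_H = max(EF_C=4, EF_D=3) = 4; EF_H = 4+6 = 10
ES_I = max(EF_A=15, EF_B=8, EF_E=17, EF_F=10, EF_G=14, EF_H=10) = 17; EF_I = 17+6 = 23
Expected project duration μ = 23 days. Critical path: D → E → I.

Variance along critical path = 0.444 + 1.000 + 1.000 = 2.444; σ = √2.444 = 1.563 days.
Z = (25 − 23) / 1.563 = 1.279
P(T ≤ 25) = Φ(1.279) ≈ 0.900

0.900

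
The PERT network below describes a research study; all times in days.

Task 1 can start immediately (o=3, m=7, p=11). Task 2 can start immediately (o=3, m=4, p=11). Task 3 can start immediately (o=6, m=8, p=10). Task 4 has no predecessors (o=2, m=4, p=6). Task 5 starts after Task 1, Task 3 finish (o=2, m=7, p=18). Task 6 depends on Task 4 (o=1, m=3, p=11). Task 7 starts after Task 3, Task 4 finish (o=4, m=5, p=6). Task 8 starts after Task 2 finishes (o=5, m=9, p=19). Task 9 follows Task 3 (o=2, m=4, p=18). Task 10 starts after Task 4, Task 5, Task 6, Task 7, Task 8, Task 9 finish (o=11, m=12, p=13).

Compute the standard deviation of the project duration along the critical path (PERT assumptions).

2.77 days

te_Task 1 = (3 + 4·7 + 11)/6 = 42/6 = 7; σ²_Task 1 = ((11−3)/6)² = 1.778
te_Task 2 = (3 + 4·4 + 11)/6 = 30/6 = 5; σ²_Task 2 = ((11−3)/6)² = 1.778
te_Task 3 = (6 + 4·8 + 10)/6 = 48/6 = 8; σ²_Task 3 = ((10−6)/6)² = 0.444
te_Task 4 = (2 + 4·4 + 6)/6 = 24/6 = 4; σ²_Task 4 = ((6−2)/6)² = 0.444
te_Task 5 = (2 + 4·7 + 18)/6 = 48/6 = 8; σ²_Task 5 = ((18−2)/6)² = 7.111
te_Task 6 = (1 + 4·3 + 11)/6 = 24/6 = 4; σ²_Task 6 = ((11−1)/6)² = 2.778
te_Task 7 = (4 + 4·5 + 6)/6 = 30/6 = 5; σ²_Task 7 = ((6−4)/6)² = 0.111
te_Task 8 = (5 + 4·9 + 19)/6 = 60/6 = 10; σ²_Task 8 = ((19−5)/6)² = 5.444
te_Task 9 = (2 + 4·4 + 18)/6 = 36/6 = 6; σ²_Task 9 = ((18−2)/6)² = 7.111
te_Task 10 = (11 + 4·12 + 13)/6 = 72/6 = 12; σ²_Task 10 = ((13−11)/6)² = 0.111

Forward pass:
ES_Task 1 = 0; EF_Task 1 = 7
ES_Task 2 = 0; EF_Task 2 = 5
ES_Task 3 = 0; EF_Task 3 = 8
ES_Task 4 = 0; EF_Task 4 = 4
ES_Task 5 = max(EF_Task 1=7, EF_Task 3=8) = 8; EF_Task 5 = 8+8 = 16
ES_Task 6 = 4; EF_Task 6 = 4+4 = 8
ES_Task 7 = max(EF_Task 3=8, EF_Task 4=4) = 8; EF_Task 7 = 8+5 = 13
ES_Task 8 = 5; EF_Task 8 = 5+10 = 15
ES_Task 9 = 8; EF_Task 9 = 8+6 = 14
ES_Task 10 = max(EF_Task 4=4, EF_Task 5=16, EF_Task 6=8, EF_Task 7=13, EF_Task 8=15, EF_Task 9=14) = 16; EF_Task 10 = 16+12 = 28
Expected project duration μ = 28 days. Critical path: Task 3 → Task 5 → Task 10.

Variance along critical path = 0.444 + 7.111 + 0.111 = 7.667
σ = √7.667 = 2.769 days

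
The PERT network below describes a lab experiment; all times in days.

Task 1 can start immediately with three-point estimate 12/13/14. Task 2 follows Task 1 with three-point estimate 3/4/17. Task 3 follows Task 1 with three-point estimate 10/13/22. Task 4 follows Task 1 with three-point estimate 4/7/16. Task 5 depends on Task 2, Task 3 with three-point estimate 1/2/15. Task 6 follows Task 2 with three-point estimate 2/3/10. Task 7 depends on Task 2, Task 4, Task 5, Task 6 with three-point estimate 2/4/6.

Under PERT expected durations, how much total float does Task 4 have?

10 days

te_Task 1 = (12 + 4·13 + 14)/6 = 78/6 = 13
te_Task 2 = (3 + 4·4 + 17)/6 = 36/6 = 6
te_Task 3 = (10 + 4·13 + 22)/6 = 84/6 = 14
te_Task 4 = (4 + 4·7 + 16)/6 = 48/6 = 8
te_Task 5 = (1 + 4·2 + 15)/6 = 24/6 = 4
te_Task 6 = (2 + 4·3 + 10)/6 = 24/6 = 4
te_Task 7 = (2 + 4·4 + 6)/6 = 24/6 = 4

Forward pass:
ES_Task 1 = 0; EF_Task 1 = 13
ES_Task 2 = 13; EF_Task 2 = 13+6 = 19
ES_Task 3 = 13; EF_Task 3 = 13+14 = 27
ES_Task 4 = 13; EF_Task 4 = 13+8 = 21
ES_Task 5 = max(EF_Task 2=19, EF_Task 3=27) = 27; EF_Task 5 = 27+4 = 31
ES_Task 6 = 19; EF_Task 6 = 19+4 = 23
ES_Task 7 = max(EF_Task 2=19, EF_Task 4=21, EF_Task 5=31, EF_Task 6=23) = 31; EF_Task 7 = 31+4 = 35
Expected project duration μ = 35 days. Critical path: Task 1 → Task 3 → Task 5 → Task 7.

Backward pass:
LF_Task 7 = 35; LS_Task 7 = 35−4 = 31
LF_Task 6 = LS_Task 7 = 31; LS_Task 6 = 31−4 = 27
LF_Task 5 = LS_Task 7 = 31; LS_Task 5 = 31−4 = 27
LF_Task 4 = LS_Task 7 = 31; LS_Task 4 = 31−8 = 23
LF_Task 3 = LS_Task 5 = 27; LS_Task 3 = 27−14 = 13
LF_Task 2 = min(LS_Task 5=27, LS_Task 6=27, LS_Task 7=31) = 27; LS_Task 2 = 27−6 = 21
LF_Task 1 = min(LS_Task 2=21, LS_Task 3=13, LS_Task 4=23) = 13; LS_Task 1 = 13−13 = 0
Slack_Task 4 = LS_Task 4 − ES_Task 4 = 23 − 13 = 10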